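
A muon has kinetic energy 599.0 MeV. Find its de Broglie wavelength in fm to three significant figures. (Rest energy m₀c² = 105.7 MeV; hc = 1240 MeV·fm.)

Total energy E = KE + m₀c² = 599.0 + 105.7 = 704.7 MeV.
(pc)² = E² − (m₀c²)² = (704.7)² − (105.7)² = 4.854 × 10⁵ MeV², so pc = 696.7 MeV.
λ = hc/(pc) = 1240 MeV·fm / 696.7 MeV = 1.78 fm.

λ = 1.78 fm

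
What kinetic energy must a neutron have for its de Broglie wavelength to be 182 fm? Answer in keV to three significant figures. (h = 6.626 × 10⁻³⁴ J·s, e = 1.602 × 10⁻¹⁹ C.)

p = h/λ = 6.626 × 10⁻³⁴ / 1.820 × 10⁻¹³ = 3.641 × 10⁻²¹ kg·m/s.
KE = p²/(2m) = (3.641 × 10⁻²¹)² / (2 × 1.675 × 10⁻²⁷) = 3.957 × 10⁻¹⁵ J = 24.7 keV.

KE = 24.7 keV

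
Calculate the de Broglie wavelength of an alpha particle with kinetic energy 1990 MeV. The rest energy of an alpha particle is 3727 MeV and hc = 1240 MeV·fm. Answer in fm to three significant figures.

Total energy E = KE + m₀c² = 1990 + 3727 = 5717 MeV.
(pc)² = E² − (m₀c²)² = (5717)² − (3727)² = 1.879 × 10⁷ MeV², so pc = 4335 MeV.
λ = hc/(pc) = 1240 MeV·fm / 4335 MeV = 0.286 fm.

λ = 0.286 fm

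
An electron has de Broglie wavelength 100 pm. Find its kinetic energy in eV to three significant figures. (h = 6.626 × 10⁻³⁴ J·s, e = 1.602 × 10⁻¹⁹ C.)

KE = 150 eV

p = h/λ = 6.626 × 10⁻³⁴ / 1.000 × 10⁻¹⁰ = 6.626 × 10⁻²⁴ kg·m/s.
KE = p²/(2m) = (6.626 × 10⁻²⁴)² / (2 × 9.109 × 10⁻³¹) = 2.410 × 10⁻¹⁷ J = 150 eV.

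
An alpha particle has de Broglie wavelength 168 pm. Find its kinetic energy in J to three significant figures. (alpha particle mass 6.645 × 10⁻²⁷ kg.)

p = h/λ = 6.626 × 10⁻³⁴ / 1.680 × 10⁻¹⁰ = 3.944 × 10⁻²⁴ kg·m/s.
KE = p²/(2m) = (3.944 × 10⁻²⁴)² / (2 × 6.645 × 10⁻²⁷) = 1.170 × 10⁻²¹ J = 1.17 × 10⁻²¹ J.

KE = 1.17 × 10⁻²¹ J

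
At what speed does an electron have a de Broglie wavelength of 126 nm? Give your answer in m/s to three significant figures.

v = 5770 m/s

p = h/λ = 6.626 × 10⁻³⁴ / 1.260 × 10⁻⁷ = 5.259 × 10⁻²⁷ kg·m/s.
v = p/m = 5.259 × 10⁻²⁷ / 9.109 × 10⁻³¹ = 5.77 × 10³ m/s = 5770 m/s.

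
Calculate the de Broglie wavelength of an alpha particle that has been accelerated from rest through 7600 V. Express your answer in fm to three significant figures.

λ = 116 fm

KE = 2eV = 2 × 1.602 × 10⁻¹⁹ × 7600 = 2.435 × 10⁻¹⁵ J.
p = √(2mKE) = √(2 × 6.645 × 10⁻²⁷ × 2.435 × 10⁻¹⁵) = 5.689 × 10⁻²¹ kg·m/s.
λ = h/p = 6.626 × 10⁻³⁴ / 5.689 × 10⁻²¹ = 1.16 × 10⁻¹³ m = 116 fm.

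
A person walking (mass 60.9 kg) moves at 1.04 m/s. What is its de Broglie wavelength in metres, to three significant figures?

λ = 1.05 × 10⁻³⁵ m

p = mv = 60.9 × 1.04 = 6.334 × 10¹ kg·m/s.
λ = h/p = 6.626 × 10⁻³⁴ / 6.334 × 10¹ = 1.05 × 10⁻³⁵ m.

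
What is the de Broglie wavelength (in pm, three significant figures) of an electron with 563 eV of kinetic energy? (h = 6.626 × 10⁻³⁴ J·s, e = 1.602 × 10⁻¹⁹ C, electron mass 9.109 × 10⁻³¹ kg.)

λ = 51.7 pm

KE = 563 eV = 9.019 × 10⁻¹⁷ J.
p = √(2mKE) = √(2 × 9.109 × 10⁻³¹ × 9.019 × 10⁻¹⁷) = 1.282 × 10⁻²³ kg·m/s.
λ = h/p = 6.626 × 10⁻³⁴ / 1.282 × 10⁻²³ = 5.17 × 10⁻¹¹ m = 51.7 pm.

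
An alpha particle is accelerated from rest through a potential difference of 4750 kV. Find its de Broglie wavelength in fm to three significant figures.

λ = 4.66 fm

KE = 2eV = 2 × 1.602 × 10⁻¹⁹ × 4.750 × 10⁶ = 1.522 × 10⁻¹² J.
p = √(2mKE) = √(2 × 6.645 × 10⁻²⁷ × 1.522 × 10⁻¹²) = 1.422 × 10⁻¹⁹ kg·m/s.
λ = h/p = 6.626 × 10⁻³⁴ / 1.422 × 10⁻¹⁹ = 4.66 × 10⁻¹⁵ m = 4.66 fm.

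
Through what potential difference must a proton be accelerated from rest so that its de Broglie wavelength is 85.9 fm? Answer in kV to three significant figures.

p = h/λ = 6.626 × 10⁻³⁴ / 8.590 × 10⁻¹⁴ = 7.714 × 10⁻²¹ kg·m/s.
KE = p²/(2m) = 1.778 × 10⁻¹⁴ J.
V = KE/e = 1.778 × 10⁻¹⁴ / (1.602 × 10⁻¹⁹) = 111 kV.

V = 111 kV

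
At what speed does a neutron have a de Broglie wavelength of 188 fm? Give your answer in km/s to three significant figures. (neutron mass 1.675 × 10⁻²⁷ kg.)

v = 2100 km/s

p = h/λ = 6.626 × 10⁻³⁴ / 1.880 × 10⁻¹³ = 3.524 × 10⁻²¹ kg·m/s.
v = p/m = 3.524 × 10⁻²¹ / 1.675 × 10⁻²⁷ = 2.10 × 10⁶ m/s = 2100 km/s.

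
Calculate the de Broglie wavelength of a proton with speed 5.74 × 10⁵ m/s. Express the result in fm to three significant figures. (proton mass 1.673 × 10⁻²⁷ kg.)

p = mv = 1.673 × 10⁻²⁷ × 5.74 × 10⁵ = 9.603 × 10⁻²² kg·m/s.
λ = h/p = 6.626 × 10⁻³⁴ / 9.603 × 10⁻²² = 6.90 × 10⁻¹³ m = 690 fm.

λ = 690 fm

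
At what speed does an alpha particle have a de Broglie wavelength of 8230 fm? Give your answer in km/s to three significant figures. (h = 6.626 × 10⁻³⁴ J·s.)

p = h/λ = 6.626 × 10⁻³⁴ / 8.230 × 10⁻¹² = 8.051 × 10⁻²³ kg·m/s.
v = p/m = 8.051 × 10⁻²³ / 6.645 × 10⁻²⁷ = 1.21 × 10⁴ m/s = 12.1 km/s.

v = 12.1 km/s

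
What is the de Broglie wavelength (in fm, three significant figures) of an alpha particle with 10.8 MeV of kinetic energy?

λ = 4.37 fm

KE = 10.8 MeV = 1.730 × 10⁻¹² J.
p = √(2mKE) = √(2 × 6.645 × 10⁻²⁷ × 1.730 × 10⁻¹²) = 1.516 × 10⁻¹⁹ kg·m/s.
λ = h/p = 6.626 × 10⁻³⁴ / 1.516 × 10⁻¹⁹ = 4.37 × 10⁻¹⁵ m = 4.37 fm.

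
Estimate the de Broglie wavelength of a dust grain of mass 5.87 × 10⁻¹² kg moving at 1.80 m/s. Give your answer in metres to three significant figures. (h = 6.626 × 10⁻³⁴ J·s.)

λ = 6.27 × 10⁻²³ m

p = mv = 5.87 × 10⁻¹² × 1.80 = 1.057 × 10⁻¹¹ kg·m/s.
λ = h/p = 6.626 × 10⁻³⁴ / 1.057 × 10⁻¹¹ = 6.27 × 10⁻²³ m.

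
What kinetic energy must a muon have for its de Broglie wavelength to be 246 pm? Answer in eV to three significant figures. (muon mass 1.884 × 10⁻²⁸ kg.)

KE = 0.120 eV

p = h/λ = 6.626 × 10⁻³⁴ / 2.460 × 10⁻¹⁰ = 2.693 × 10⁻²⁴ kg·m/s.
KE = p²/(2m) = (2.693 × 10⁻²⁴)² / (2 × 1.884 × 10⁻²⁸) = 1.925 × 10⁻²⁰ J = 0.120 eV.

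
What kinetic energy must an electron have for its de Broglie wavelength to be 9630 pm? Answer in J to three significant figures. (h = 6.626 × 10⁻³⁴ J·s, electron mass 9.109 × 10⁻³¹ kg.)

KE = 2.60 × 10⁻²¹ J

p = h/λ = 6.626 × 10⁻³⁴ / 9.630 × 10⁻⁹ = 6.881 × 10⁻²⁶ kg·m/s.
KE = p²/(2m) = (6.881 × 10⁻²⁶)² / (2 × 9.109 × 10⁻³¹) = 2.599 × 10⁻²¹ J = 2.60 × 10⁻²¹ J.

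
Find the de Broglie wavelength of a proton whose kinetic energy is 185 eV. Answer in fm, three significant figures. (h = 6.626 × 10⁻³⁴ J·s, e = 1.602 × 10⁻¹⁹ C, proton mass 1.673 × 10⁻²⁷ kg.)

λ = 2100 fm

KE = 185 eV = 2.964 × 10⁻¹⁷ J.
p = √(2mKE) = √(2 × 1.673 × 10⁻²⁷ × 2.964 × 10⁻¹⁷) = 3.149 × 10⁻²² kg·m/s.
λ = h/p = 6.626 × 10⁻³⁴ / 3.149 × 10⁻²² = 2.10 × 10⁻¹² m = 2100 fm.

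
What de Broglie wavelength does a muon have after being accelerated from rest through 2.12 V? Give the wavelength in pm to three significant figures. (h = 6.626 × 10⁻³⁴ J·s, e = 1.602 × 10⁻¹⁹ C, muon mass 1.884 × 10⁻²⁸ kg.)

λ = 58.6 pm

KE = eV = 1.602 × 10⁻¹⁹ × 2.120 = 3.396 × 10⁻¹⁹ J.
p = √(2mKE) = √(2 × 1.884 × 10⁻²⁸ × 3.396 × 10⁻¹⁹) = 1.131 × 10⁻²³ kg·m/s.
λ = h/p = 6.626 × 10⁻³⁴ / 1.131 × 10⁻²³ = 5.86 × 10⁻¹¹ m = 58.6 pm.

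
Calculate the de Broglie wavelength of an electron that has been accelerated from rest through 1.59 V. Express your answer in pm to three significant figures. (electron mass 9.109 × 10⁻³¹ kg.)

λ = 973 pm

KE = eV = 1.602 × 10⁻¹⁹ × 1.590 = 2.547 × 10⁻¹⁹ J.
p = √(2mKE) = √(2 × 9.109 × 10⁻³¹ × 2.547 × 10⁻¹⁹) = 6.812 × 10⁻²⁵ kg·m/s.
λ = h/p = 6.626 × 10⁻³⁴ / 6.812 × 10⁻²⁵ = 9.73 × 10⁻¹⁰ m = 973 pm.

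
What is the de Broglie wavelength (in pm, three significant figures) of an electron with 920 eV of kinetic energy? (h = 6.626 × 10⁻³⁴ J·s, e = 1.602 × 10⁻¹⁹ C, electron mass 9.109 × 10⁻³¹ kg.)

λ = 40.4 pm

KE = 920 eV = 1.474 × 10⁻¹⁶ J.
p = √(2mKE) = √(2 × 9.109 × 10⁻³¹ × 1.474 × 10⁻¹⁶) = 1.639 × 10⁻²³ kg·m/s.
λ = h/p = 6.626 × 10⁻³⁴ / 1.639 × 10⁻²³ = 4.04 × 10⁻¹¹ m = 40.4 pm.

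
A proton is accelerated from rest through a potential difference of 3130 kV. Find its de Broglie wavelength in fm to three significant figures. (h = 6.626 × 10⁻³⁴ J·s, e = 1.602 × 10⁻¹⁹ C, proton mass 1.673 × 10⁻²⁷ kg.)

KE = eV = 1.602 × 10⁻¹⁹ × 3.130 × 10⁶ = 5.014 × 10⁻¹³ J.
p = √(2mKE) = √(2 × 1.673 × 10⁻²⁷ × 5.014 × 10⁻¹³) = 4.096 × 10⁻²⁰ kg·m/s.
λ = h/p = 6.626 × 10⁻³⁴ / 4.096 × 10⁻²⁰ = 1.62 × 10⁻¹⁴ m = 16.2 fm.

λ = 16.2 fm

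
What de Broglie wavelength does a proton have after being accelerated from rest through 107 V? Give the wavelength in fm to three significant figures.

KE = eV = 1.602 × 10⁻¹⁹ × 107.0 = 1.714 × 10⁻¹⁷ J.
p = √(2mKE) = √(2 × 1.673 × 10⁻²⁷ × 1.714 × 10⁻¹⁷) = 2.395 × 10⁻²² kg·m/s.
λ = h/p = 6.626 × 10⁻³⁴ / 2.395 × 10⁻²² = 2.77 × 10⁻¹² m = 2770 fm.

λ = 2770 fm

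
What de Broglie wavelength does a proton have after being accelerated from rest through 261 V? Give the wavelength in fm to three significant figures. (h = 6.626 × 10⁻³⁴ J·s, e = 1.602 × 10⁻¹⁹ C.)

λ = 1770 fm

KE = eV = 1.602 × 10⁻¹⁹ × 261.0 = 4.181 × 10⁻¹⁷ J.
p = √(2mKE) = √(2 × 1.673 × 10⁻²⁷ × 4.181 × 10⁻¹⁷) = 3.740 × 10⁻²² kg·m/s.
λ = h/p = 6.626 × 10⁻³⁴ / 3.740 × 10⁻²² = 1.77 × 10⁻¹² m = 1770 fm.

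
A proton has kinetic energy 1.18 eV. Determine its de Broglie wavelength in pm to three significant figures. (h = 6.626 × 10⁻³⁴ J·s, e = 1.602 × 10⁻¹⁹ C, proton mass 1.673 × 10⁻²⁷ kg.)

λ = 26.3 pm

KE = 1.18 eV = 1.890 × 10⁻¹⁹ J.
p = √(2mKE) = √(2 × 1.673 × 10⁻²⁷ × 1.890 × 10⁻¹⁹) = 2.515 × 10⁻²³ kg·m/s.
λ = h/p = 6.626 × 10⁻³⁴ / 2.515 × 10⁻²³ = 2.63 × 10⁻¹¹ m = 26.3 pm.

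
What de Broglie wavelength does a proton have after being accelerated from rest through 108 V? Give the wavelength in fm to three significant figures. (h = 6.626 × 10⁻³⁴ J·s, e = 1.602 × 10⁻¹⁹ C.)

λ = 2750 fm

KE = eV = 1.602 × 10⁻¹⁹ × 108.0 = 1.730 × 10⁻¹⁷ J.
p = √(2mKE) = √(2 × 1.673 × 10⁻²⁷ × 1.730 × 10⁻¹⁷) = 2.406 × 10⁻²² kg·m/s.
λ = h/p = 6.626 × 10⁻³⁴ / 2.406 × 10⁻²² = 2.75 × 10⁻¹² m = 2750 fm.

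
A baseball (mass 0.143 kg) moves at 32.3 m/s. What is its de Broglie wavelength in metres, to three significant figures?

λ = 1.43 × 10⁻³⁴ m

p = mv = 0.143 × 32.3 = 4.619 kg·m/s.
λ = h/p = 6.626 × 10⁻³⁴ / 4.619 = 1.43 × 10⁻³⁴ m.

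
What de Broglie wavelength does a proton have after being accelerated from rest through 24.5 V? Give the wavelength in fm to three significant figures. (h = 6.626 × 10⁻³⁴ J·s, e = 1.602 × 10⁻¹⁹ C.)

KE = eV = 1.602 × 10⁻¹⁹ × 24.50 = 3.925 × 10⁻¹⁸ J.
p = √(2mKE) = √(2 × 1.673 × 10⁻²⁷ × 3.925 × 10⁻¹⁸) = 1.146 × 10⁻²² kg·m/s.
λ = h/p = 6.626 × 10⁻³⁴ / 1.146 × 10⁻²² = 5.78 × 10⁻¹² m = 5780 fm.

λ = 5780 fm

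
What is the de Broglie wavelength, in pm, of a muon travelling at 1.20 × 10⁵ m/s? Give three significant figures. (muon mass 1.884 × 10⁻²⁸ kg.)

λ = 29.3 pm

p = mv = 1.884 × 10⁻²⁸ × 1.20 × 10⁵ = 2.261 × 10⁻²³ kg·m/s.
λ = h/p = 6.626 × 10⁻³⁴ / 2.261 × 10⁻²³ = 2.93 × 10⁻¹¹ m = 29.3 pm.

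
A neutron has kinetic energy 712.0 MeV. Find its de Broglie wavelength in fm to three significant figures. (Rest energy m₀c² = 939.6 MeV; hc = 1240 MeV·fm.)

λ = 0.913 fm

Total energy E = KE + m₀c² = 712.0 + 939.6 = 1651.6 MeV.
(pc)² = E² − (m₀c²)² = (1651.6)² − (939.6)² = 1.845 × 10⁶ MeV², so pc = 1358 MeV.
λ = hc/(pc) = 1240 MeV·fm / 1358 MeV = 0.913 fm.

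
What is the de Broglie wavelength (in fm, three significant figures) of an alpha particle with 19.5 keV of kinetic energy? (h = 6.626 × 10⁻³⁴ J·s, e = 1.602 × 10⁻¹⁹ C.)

KE = 19.5 keV = 3.124 × 10⁻¹⁵ J.
p = √(2mKE) = √(2 × 6.645 × 10⁻²⁷ × 3.124 × 10⁻¹⁵) = 6.443 × 10⁻²¹ kg·m/s.
λ = h/p = 6.626 × 10⁻³⁴ / 6.443 × 10⁻²¹ = 1.03 × 10⁻¹³ m = 103 fm.

λ = 103 fm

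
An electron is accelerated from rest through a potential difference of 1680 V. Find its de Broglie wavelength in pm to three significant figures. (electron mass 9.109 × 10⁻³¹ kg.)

KE = eV = 1.602 × 10⁻¹⁹ × 1680 = 2.691 × 10⁻¹⁶ J.
p = √(2mKE) = √(2 × 9.109 × 10⁻³¹ × 2.691 × 10⁻¹⁶) = 2.214 × 10⁻²³ kg·m/s.
λ = h/p = 6.626 × 10⁻³⁴ / 2.214 × 10⁻²³ = 2.99 × 10⁻¹¹ m = 29.9 pm.

λ = 29.9 pm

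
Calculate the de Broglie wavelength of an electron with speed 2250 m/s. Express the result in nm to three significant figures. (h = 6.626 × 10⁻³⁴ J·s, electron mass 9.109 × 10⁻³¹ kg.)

p = mv = 9.109 × 10⁻³¹ × 2250 = 2.050 × 10⁻²⁷ kg·m/s.
λ = h/p = 6.626 × 10⁻³⁴ / 2.050 × 10⁻²⁷ = 3.23 × 10⁻⁷ m = 323 nm.

λ = 323 nm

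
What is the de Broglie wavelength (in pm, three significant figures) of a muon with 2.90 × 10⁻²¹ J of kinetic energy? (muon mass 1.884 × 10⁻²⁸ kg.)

λ = 634 pm

p = √(2mKE) = √(2 × 1.884 × 10⁻²⁸ × 2.900 × 10⁻²¹) = 1.045 × 10⁻²⁴ kg·m/s.
λ = h/p = 6.626 × 10⁻³⁴ / 1.045 × 10⁻²⁴ = 6.34 × 10⁻¹⁰ m = 634 pm.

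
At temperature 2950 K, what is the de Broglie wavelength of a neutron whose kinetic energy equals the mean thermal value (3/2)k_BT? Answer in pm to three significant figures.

KE = (3/2)k_BT = 1.5 × 1.381 × 10⁻²³ × 2950 = 6.111 × 10⁻²⁰ J.
p = √(2mKE) = √(2 × 1.675 × 10⁻²⁷ × 6.111 × 10⁻²⁰) = 1.431 × 10⁻²³ kg·m/s.
λ = h/p = 4.63 × 10⁻¹¹ m = 46.3 pm.

λ = 46.3 pm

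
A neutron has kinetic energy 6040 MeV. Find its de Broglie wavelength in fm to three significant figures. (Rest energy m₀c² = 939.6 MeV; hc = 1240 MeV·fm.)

Total energy E = KE + m₀c² = 6040 + 939.6 = 6979.6 MeV.
(pc)² = E² − (m₀c²)² = (6979.6)² − (939.6)² = 4.783 × 10⁷ MeV², so pc = 6916 MeV.
λ = hc/(pc) = 1240 MeV·fm / 6916 MeV = 0.179 fm.

λ = 0.179 fm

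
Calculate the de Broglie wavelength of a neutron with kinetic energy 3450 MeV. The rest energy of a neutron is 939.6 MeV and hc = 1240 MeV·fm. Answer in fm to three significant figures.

λ = 0.289 fm

Total energy E = KE + m₀c² = 3450 + 939.6 = 4389.6 MeV.
(pc)² = E² − (m₀c²)² = (4389.6)² − (939.6)² = 1.839 × 10⁷ MeV², so pc = 4288 MeV.
λ = hc/(pc) = 1240 MeV·fm / 4288 MeV = 0.289 fm.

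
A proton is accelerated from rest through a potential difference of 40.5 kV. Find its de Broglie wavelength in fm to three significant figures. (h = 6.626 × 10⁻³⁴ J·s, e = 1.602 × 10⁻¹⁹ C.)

KE = eV = 1.602 × 10⁻¹⁹ × 4.050 × 10⁴ = 6.488 × 10⁻¹⁵ J.
p = √(2mKE) = √(2 × 1.673 × 10⁻²⁷ × 6.488 × 10⁻¹⁵) = 4.659 × 10⁻²¹ kg·m/s.
λ = h/p = 6.626 × 10⁻³⁴ / 4.659 × 10⁻²¹ = 1.42 × 10⁻¹³ m = 142 fm.

λ = 142 fm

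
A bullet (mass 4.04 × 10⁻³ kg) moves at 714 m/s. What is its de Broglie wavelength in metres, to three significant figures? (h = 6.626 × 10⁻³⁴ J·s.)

p = mv = 4.04 × 10⁻³ × 714 = 2.885 kg·m/s.
λ = h/p = 6.626 × 10⁻³⁴ / 2.885 = 2.30 × 10⁻³⁴ m.

λ = 2.30 × 10⁻³⁴ m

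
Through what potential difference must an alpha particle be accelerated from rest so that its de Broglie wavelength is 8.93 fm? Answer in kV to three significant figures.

p = h/λ = 6.626 × 10⁻³⁴ / 8.930 × 10⁻¹⁵ = 7.420 × 10⁻²⁰ kg·m/s.
KE = p²/(2m) = 4.143 × 10⁻¹³ J.
V = KE/2e = 4.143 × 10⁻¹³ / (2 × 1.602 × 10⁻¹⁹) = 1290 kV.

V = 1290 kV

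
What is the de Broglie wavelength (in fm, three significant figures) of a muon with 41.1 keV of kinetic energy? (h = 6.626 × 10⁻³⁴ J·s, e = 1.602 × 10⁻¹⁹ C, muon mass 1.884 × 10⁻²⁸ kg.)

KE = 41.1 keV = 6.584 × 10⁻¹⁵ J.
p = √(2mKE) = √(2 × 1.884 × 10⁻²⁸ × 6.584 × 10⁻¹⁵) = 1.575 × 10⁻²¹ kg·m/s.
λ = h/p = 6.626 × 10⁻³⁴ / 1.575 × 10⁻²¹ = 4.21 × 10⁻¹³ m = 421 fm.

λ = 421 fm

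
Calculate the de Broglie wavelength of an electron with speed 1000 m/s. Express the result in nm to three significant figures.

p = mv = 9.109 × 10⁻³¹ × 1000 = 9.109 × 10⁻²⁸ kg·m/s.
λ = h/p = 6.626 × 10⁻³⁴ / 9.109 × 10⁻²⁸ = 7.27 × 10⁻⁷ m = 727 nm.

λ = 727 nm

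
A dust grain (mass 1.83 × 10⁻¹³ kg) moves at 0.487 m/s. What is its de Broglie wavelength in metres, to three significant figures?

p = mv = 1.83 × 10⁻¹³ × 0.487 = 8.912 × 10⁻¹⁴ kg·m/s.
λ = h/p = 6.626 × 10⁻³⁴ / 8.912 × 10⁻¹⁴ = 7.43 × 10⁻²¹ m.

λ = 7.43 × 10⁻²¹ m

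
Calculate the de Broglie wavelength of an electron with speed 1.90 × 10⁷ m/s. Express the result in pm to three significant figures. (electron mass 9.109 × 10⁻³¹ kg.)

p = mv = 9.109 × 10⁻³¹ × 1.90 × 10⁷ = 1.731 × 10⁻²³ kg·m/s.
λ = h/p = 6.626 × 10⁻³⁴ / 1.731 × 10⁻²³ = 3.83 × 10⁻¹¹ m = 38.3 pm.

λ = 38.3 pm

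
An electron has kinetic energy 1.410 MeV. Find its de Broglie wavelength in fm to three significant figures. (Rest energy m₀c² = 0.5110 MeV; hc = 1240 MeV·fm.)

λ = 670 fm

Total energy E = KE + m₀c² = 1.410 + 0.5110 = 1.9210 MeV.
(pc)² = E² − (m₀c²)² = (1.9210)² − (0.5110)² = 3.429 MeV², so pc = 1.852 MeV.
λ = hc/(pc) = 1240 MeV·fm / 1.852 MeV = 670 fm.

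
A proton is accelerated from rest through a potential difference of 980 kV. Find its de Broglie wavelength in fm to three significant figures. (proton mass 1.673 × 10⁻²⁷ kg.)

KE = eV = 1.602 × 10⁻¹⁹ × 9.800 × 10⁵ = 1.570 × 10⁻¹³ J.
p = √(2mKE) = √(2 × 1.673 × 10⁻²⁷ × 1.570 × 10⁻¹³) = 2.292 × 10⁻²⁰ kg·m/s.
λ = h/p = 6.626 × 10⁻³⁴ / 2.292 × 10⁻²⁰ = 2.89 × 10⁻¹⁴ m = 28.9 fm.

λ = 28.9 fm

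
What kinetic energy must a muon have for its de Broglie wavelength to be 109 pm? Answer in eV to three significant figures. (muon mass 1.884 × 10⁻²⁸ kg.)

KE = 0.612 eV

p = h/λ = 6.626 × 10⁻³⁴ / 1.090 × 10⁻¹⁰ = 6.079 × 10⁻²⁴ kg·m/s.
KE = p²/(2m) = (6.079 × 10⁻²⁴)² / (2 × 1.884 × 10⁻²⁸) = 9.807 × 10⁻²⁰ J = 0.612 eV.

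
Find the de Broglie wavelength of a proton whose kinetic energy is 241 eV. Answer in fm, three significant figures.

λ = 1840 fm

KE = 241 eV = 3.861 × 10⁻¹⁷ J.
p = √(2mKE) = √(2 × 1.673 × 10⁻²⁷ × 3.861 × 10⁻¹⁷) = 3.594 × 10⁻²² kg·m/s.
λ = h/p = 6.626 × 10⁻³⁴ / 3.594 × 10⁻²² = 1.84 × 10⁻¹² m = 1840 fm.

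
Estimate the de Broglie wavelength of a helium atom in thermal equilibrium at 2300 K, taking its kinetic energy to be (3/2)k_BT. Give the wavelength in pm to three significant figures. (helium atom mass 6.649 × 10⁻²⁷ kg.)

KE = (3/2)k_BT = 1.5 × 1.381 × 10⁻²³ × 2300 = 4.764 × 10⁻²⁰ J.
p = √(2mKE) = √(2 × 6.649 × 10⁻²⁷ × 4.764 × 10⁻²⁰) = 2.517 × 10⁻²³ kg·m/s.
λ = h/p = 2.63 × 10⁻¹¹ m = 26.3 pm.

λ = 26.3 pm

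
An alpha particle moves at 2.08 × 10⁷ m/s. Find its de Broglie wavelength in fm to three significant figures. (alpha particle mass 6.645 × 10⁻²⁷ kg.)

λ = 4.79 fm

p = mv = 6.645 × 10⁻²⁷ × 2.08 × 10⁷ = 1.382 × 10⁻¹⁹ kg·m/s.
λ = h/p = 6.626 × 10⁻³⁴ / 1.382 × 10⁻¹⁹ = 4.79 × 10⁻¹⁵ m = 4.79 fm.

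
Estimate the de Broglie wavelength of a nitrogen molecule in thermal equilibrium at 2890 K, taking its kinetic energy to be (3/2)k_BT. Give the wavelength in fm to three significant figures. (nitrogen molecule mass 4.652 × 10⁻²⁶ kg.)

λ = 8880 fm

KE = (3/2)k_BT = 1.5 × 1.381 × 10⁻²³ × 2890 = 5.987 × 10⁻²⁰ J.
p = √(2mKE) = √(2 × 4.652 × 10⁻²⁶ × 5.987 × 10⁻²⁰) = 7.463 × 10⁻²³ kg·m/s.
λ = h/p = 8.88 × 10⁻¹² m = 8880 fm.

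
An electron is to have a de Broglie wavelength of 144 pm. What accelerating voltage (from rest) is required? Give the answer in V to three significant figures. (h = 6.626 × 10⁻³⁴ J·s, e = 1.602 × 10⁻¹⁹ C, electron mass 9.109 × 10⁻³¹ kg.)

V = 72.5 V

p = h/λ = 6.626 × 10⁻³⁴ / 1.440 × 10⁻¹⁰ = 4.601 × 10⁻²⁴ kg·m/s.
KE = p²/(2m) = 1.162 × 10⁻¹⁷ J.
V = KE/e = 1.162 × 10⁻¹⁷ / (1.602 × 10⁻¹⁹) = 72.5 V.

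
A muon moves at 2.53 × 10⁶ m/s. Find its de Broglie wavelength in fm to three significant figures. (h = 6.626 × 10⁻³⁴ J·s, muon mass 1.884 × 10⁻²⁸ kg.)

λ = 1390 fm

p = mv = 1.884 × 10⁻²⁸ × 2.53 × 10⁶ = 4.767 × 10⁻²² kg·m/s.
λ = h/p = 6.626 × 10⁻³⁴ / 4.767 × 10⁻²² = 1.39 × 10⁻¹² m = 1390 fm.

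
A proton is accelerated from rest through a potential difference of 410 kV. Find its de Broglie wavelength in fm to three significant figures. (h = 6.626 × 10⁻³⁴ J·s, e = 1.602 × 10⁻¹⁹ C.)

KE = eV = 1.602 × 10⁻¹⁹ × 4.100 × 10⁵ = 6.568 × 10⁻¹⁴ J.
p = √(2mKE) = √(2 × 1.673 × 10⁻²⁷ × 6.568 × 10⁻¹⁴) = 1.482 × 10⁻²⁰ kg·m/s.
λ = h/p = 6.626 × 10⁻³⁴ / 1.482 × 10⁻²⁰ = 4.47 × 10⁻¹⁴ m = 44.7 fm.

λ = 44.7 fm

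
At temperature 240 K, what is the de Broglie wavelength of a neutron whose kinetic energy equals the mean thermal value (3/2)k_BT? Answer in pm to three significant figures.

λ = 162 pm

KE = (3/2)k_BT = 1.5 × 1.381 × 10⁻²³ × 240 = 4.972 × 10⁻²¹ J.
p = √(2mKE) = √(2 × 1.675 × 10⁻²⁷ × 4.972 × 10⁻²¹) = 4.081 × 10⁻²⁴ kg·m/s.
λ = h/p = 1.62 × 10⁻¹⁰ m = 162 pm.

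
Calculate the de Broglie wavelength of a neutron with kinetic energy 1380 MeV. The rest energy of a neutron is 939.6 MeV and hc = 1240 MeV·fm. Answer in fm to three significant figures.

λ = 0.585 fm

Total energy E = KE + m₀c² = 1380 + 939.6 = 2319.6 MeV.
(pc)² = E² − (m₀c²)² = (2319.6)² − (939.6)² = 4.498 × 10⁶ MeV², so pc = 2121 MeV.
λ = hc/(pc) = 1240 MeV·fm / 2121 MeV = 0.585 fm.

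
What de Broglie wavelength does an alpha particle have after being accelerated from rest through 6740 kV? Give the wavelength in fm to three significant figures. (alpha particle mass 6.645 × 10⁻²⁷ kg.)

KE = 2eV = 2 × 1.602 × 10⁻¹⁹ × 6.740 × 10⁶ = 2.159 × 10⁻¹² J.
p = √(2mKE) = √(2 × 6.645 × 10⁻²⁷ × 2.159 × 10⁻¹²) = 1.694 × 10⁻¹⁹ kg·m/s.
λ = h/p = 6.626 × 10⁻³⁴ / 1.694 × 10⁻¹⁹ = 3.91 × 10⁻¹⁵ m = 3.91 fm.

λ = 3.91 fm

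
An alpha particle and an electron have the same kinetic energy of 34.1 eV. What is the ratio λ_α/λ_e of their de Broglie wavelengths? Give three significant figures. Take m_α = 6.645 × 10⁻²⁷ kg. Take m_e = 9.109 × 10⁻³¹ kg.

At fixed KE, p = √(2mKE) so λ = h/p ∝ 1/√m.
λ_α/λ_e = √(m_e/m_α) = √(9.109 × 10⁻³¹/6.645 × 10⁻²⁷) = √(1.371 × 10⁻⁴) = 0.0117.

λ_α/λ_e = 0.0117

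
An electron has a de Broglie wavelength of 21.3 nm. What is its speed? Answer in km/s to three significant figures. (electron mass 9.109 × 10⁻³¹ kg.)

v = 34.2 km/s

p = h/λ = 6.626 × 10⁻³⁴ / 2.130 × 10⁻⁸ = 3.111 × 10⁻²⁶ kg·m/s.
v = p/m = 3.111 × 10⁻²⁶ / 9.109 × 10⁻³¹ = 3.42 × 10⁴ m/s = 34.2 km/s.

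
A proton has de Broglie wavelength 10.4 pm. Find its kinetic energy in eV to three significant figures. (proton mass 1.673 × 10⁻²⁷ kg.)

p = h/λ = 6.626 × 10⁻³⁴ / 1.040 × 10⁻¹¹ = 6.371 × 10⁻²³ kg·m/s.
KE = p²/(2m) = (6.371 × 10⁻²³)² / (2 × 1.673 × 10⁻²⁷) = 1.213 × 10⁻¹⁸ J = 7.57 eV.

KE = 7.57 eV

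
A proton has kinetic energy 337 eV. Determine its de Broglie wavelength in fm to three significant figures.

λ = 1560 fm

KE = 337 eV = 5.399 × 10⁻¹⁷ J.
p = √(2mKE) = √(2 × 1.673 × 10⁻²⁷ × 5.399 × 10⁻¹⁷) = 4.250 × 10⁻²² kg·m/s.
λ = h/p = 6.626 × 10⁻³⁴ / 4.250 × 10⁻²² = 1.56 × 10⁻¹² m = 1560 fm.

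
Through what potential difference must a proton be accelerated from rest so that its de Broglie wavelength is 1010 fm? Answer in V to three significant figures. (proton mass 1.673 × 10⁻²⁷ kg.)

V = 803 V

p = h/λ = 6.626 × 10⁻³⁴ / 1.010 × 10⁻¹² = 6.560 × 10⁻²² kg·m/s.
KE = p²/(2m) = 1.286 × 10⁻¹⁶ J.
V = KE/e = 1.286 × 10⁻¹⁶ / (1.602 × 10⁻¹⁹) = 803 V.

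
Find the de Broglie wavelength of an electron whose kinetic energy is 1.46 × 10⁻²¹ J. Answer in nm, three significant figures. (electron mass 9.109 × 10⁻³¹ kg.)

λ = 12.8 nm

p = √(2mKE) = √(2 × 9.109 × 10⁻³¹ × 1.460 × 10⁻²¹) = 5.157 × 10⁻²⁶ kg·m/s.
λ = h/p = 6.626 × 10⁻³⁴ / 5.157 × 10⁻²⁶ = 1.28 × 10⁻⁸ m = 12.8 nm.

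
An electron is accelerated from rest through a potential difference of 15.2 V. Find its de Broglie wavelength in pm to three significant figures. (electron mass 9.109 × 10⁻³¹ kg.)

λ = 315 pm

KE = eV = 1.602 × 10⁻¹⁹ × 15.20 = 2.435 × 10⁻¹⁸ J.
p = √(2mKE) = √(2 × 9.109 × 10⁻³¹ × 2.435 × 10⁻¹⁸) = 2.106 × 10⁻²⁴ kg·m/s.
λ = h/p = 6.626 × 10⁻³⁴ / 2.106 × 10⁻²⁴ = 3.15 × 10⁻¹⁰ m = 315 pm.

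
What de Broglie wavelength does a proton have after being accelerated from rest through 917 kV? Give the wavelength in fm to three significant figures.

λ = 29.9 fm

KE = eV = 1.602 × 10⁻¹⁹ × 9.170 × 10⁵ = 1.469 × 10⁻¹³ J.
p = √(2mKE) = √(2 × 1.673 × 10⁻²⁷ × 1.469 × 10⁻¹³) = 2.217 × 10⁻²⁰ kg·m/s.
λ = h/p = 6.626 × 10⁻³⁴ / 2.217 × 10⁻²⁰ = 2.99 × 10⁻¹⁴ m = 29.9 fm.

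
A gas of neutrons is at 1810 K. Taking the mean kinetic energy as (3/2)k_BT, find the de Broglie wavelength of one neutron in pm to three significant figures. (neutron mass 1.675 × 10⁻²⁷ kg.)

λ = 59.1 pm

KE = (3/2)k_BT = 1.5 × 1.381 × 10⁻²³ × 1810 = 3.749 × 10⁻²⁰ J.
p = √(2mKE) = √(2 × 1.675 × 10⁻²⁷ × 3.749 × 10⁻²⁰) = 1.121 × 10⁻²³ kg·m/s.
λ = h/p = 5.91 × 10⁻¹¹ m = 59.1 pm.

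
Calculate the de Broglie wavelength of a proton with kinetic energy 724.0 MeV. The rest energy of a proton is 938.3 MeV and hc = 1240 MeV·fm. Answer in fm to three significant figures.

λ = 0.904 fm

Total energy E = KE + m₀c² = 724.0 + 938.3 = 1662.3 MeV.
(pc)² = E² − (m₀c²)² = (1662.3)² − (938.3)² = 1.883 × 10⁶ MeV², so pc = 1372 MeV.
λ = hc/(pc) = 1240 MeV·fm / 1372 MeV = 0.904 fm.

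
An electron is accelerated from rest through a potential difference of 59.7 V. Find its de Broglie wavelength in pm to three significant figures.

KE = eV = 1.602 × 10⁻¹⁹ × 59.70 = 9.564 × 10⁻¹⁸ J.
p = √(2mKE) = √(2 × 9.109 × 10⁻³¹ × 9.564 × 10⁻¹⁸) = 4.174 × 10⁻²⁴ kg·m/s.
λ = h/p = 6.626 × 10⁻³⁴ / 4.174 × 10⁻²⁴ = 1.59 × 10⁻¹⁰ m = 159 pm.

λ = 159 pm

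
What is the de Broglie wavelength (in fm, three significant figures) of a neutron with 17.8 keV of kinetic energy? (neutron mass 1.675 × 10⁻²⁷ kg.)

λ = 214 fm

KE = 17.8 keV = 2.852 × 10⁻¹⁵ J.
p = √(2mKE) = √(2 × 1.675 × 10⁻²⁷ × 2.852 × 10⁻¹⁵) = 3.091 × 10⁻²¹ kg·m/s.
λ = h/p = 6.626 × 10⁻³⁴ / 3.091 × 10⁻²¹ = 2.14 × 10⁻¹³ m = 214 fm.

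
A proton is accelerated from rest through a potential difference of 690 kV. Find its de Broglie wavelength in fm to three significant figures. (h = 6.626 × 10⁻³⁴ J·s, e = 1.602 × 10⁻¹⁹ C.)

KE = eV = 1.602 × 10⁻¹⁹ × 6.900 × 10⁵ = 1.105 × 10⁻¹³ J.
p = √(2mKE) = √(2 × 1.673 × 10⁻²⁷ × 1.105 × 10⁻¹³) = 1.923 × 10⁻²⁰ kg·m/s.
λ = h/p = 6.626 × 10⁻³⁴ / 1.923 × 10⁻²⁰ = 3.45 × 10⁻¹⁴ m = 34.5 fm.

λ = 34.5 fm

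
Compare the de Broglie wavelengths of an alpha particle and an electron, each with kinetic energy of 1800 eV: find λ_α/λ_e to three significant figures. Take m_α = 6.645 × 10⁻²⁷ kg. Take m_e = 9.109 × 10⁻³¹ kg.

At fixed KE, p = √(2mKE) so λ = h/p ∝ 1/√m.
λ_α/λ_e = √(m_e/m_α) = √(9.109 × 10⁻³¹/6.645 × 10⁻²⁷) = √(1.371 × 10⁻⁴) = 0.0117.

λ_α/λ_e = 0.0117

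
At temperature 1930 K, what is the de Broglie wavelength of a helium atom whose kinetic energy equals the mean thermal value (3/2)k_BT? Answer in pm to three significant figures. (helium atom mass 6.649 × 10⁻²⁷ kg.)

λ = 28.7 pm

KE = (3/2)k_BT = 1.5 × 1.381 × 10⁻²³ × 1930 = 3.998 × 10⁻²⁰ J.
p = √(2mKE) = √(2 × 6.649 × 10⁻²⁷ × 3.998 × 10⁻²⁰) = 2.306 × 10⁻²³ kg·m/s.
λ = h/p = 2.87 × 10⁻¹¹ m = 28.7 pm.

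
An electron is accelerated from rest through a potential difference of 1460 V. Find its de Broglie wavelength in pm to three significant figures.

KE = eV = 1.602 × 10⁻¹⁹ × 1460 = 2.339 × 10⁻¹⁶ J.
p = √(2mKE) = √(2 × 9.109 × 10⁻³¹ × 2.339 × 10⁻¹⁶) = 2.064 × 10⁻²³ kg·m/s.
λ = h/p = 6.626 × 10⁻³⁴ / 2.064 × 10⁻²³ = 3.21 × 10⁻¹¹ m = 32.1 pm.

λ = 32.1 pm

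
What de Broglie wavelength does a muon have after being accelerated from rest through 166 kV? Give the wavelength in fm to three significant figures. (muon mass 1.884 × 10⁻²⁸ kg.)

KE = eV = 1.602 × 10⁻¹⁹ × 1.660 × 10⁵ = 2.659 × 10⁻¹⁴ J.
p = √(2mKE) = √(2 × 1.884 × 10⁻²⁸ × 2.659 × 10⁻¹⁴) = 3.165 × 10⁻²¹ kg·m/s.
λ = h/p = 6.626 × 10⁻³⁴ / 3.165 × 10⁻²¹ = 2.09 × 10⁻¹³ m = 209 fm.

λ = 209 fm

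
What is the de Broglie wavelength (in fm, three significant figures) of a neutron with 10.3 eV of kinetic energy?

λ = 8910 fm

KE = 10.3 eV = 1.650 × 10⁻¹⁸ J.
p = √(2mKE) = √(2 × 1.675 × 10⁻²⁷ × 1.650 × 10⁻¹⁸) = 7.435 × 10⁻²³ kg·m/s.
λ = h/p = 6.626 × 10⁻³⁴ / 7.435 × 10⁻²³ = 8.91 × 10⁻¹² m = 8910 fm.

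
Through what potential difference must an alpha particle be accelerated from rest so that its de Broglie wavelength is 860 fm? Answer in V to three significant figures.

p = h/λ = 6.626 × 10⁻³⁴ / 8.600 × 10⁻¹³ = 7.705 × 10⁻²² kg·m/s.
KE = p²/(2m) = 4.467 × 10⁻¹⁷ J.
V = KE/2e = 4.467 × 10⁻¹⁷ / (2 × 1.602 × 10⁻¹⁹) = 139 V.

V = 139 V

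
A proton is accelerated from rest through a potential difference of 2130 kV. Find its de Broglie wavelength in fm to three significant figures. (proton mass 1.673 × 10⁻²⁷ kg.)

λ = 19.6 fm

KE = eV = 1.602 × 10⁻¹⁹ × 2.130 × 10⁶ = 3.412 × 10⁻¹³ J.
p = √(2mKE) = √(2 × 1.673 × 10⁻²⁷ × 3.412 × 10⁻¹³) = 3.379 × 10⁻²⁰ kg·m/s.
λ = h/p = 6.626 × 10⁻³⁴ / 3.379 × 10⁻²⁰ = 1.96 × 10⁻¹⁴ m = 19.6 fm.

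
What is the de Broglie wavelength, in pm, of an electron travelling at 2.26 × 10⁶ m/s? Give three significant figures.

p = mv = 9.109 × 10⁻³¹ × 2.26 × 10⁶ = 2.059 × 10⁻²⁴ kg·m/s.
λ = h/p = 6.626 × 10⁻³⁴ / 2.059 × 10⁻²⁴ = 3.22 × 10⁻¹⁰ m = 322 pm.

λ = 322 pm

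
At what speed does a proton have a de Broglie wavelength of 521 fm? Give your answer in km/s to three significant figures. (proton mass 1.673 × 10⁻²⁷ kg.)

p = h/λ = 6.626 × 10⁻³⁴ / 5.210 × 10⁻¹³ = 1.272 × 10⁻²¹ kg·m/s.
v = p/m = 1.272 × 10⁻²¹ / 1.673 × 10⁻²⁷ = 7.60 × 10⁵ m/s = 760 km/s.

v = 760 km/s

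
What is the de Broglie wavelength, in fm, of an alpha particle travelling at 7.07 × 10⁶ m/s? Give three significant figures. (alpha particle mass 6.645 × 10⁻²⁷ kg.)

p = mv = 6.645 × 10⁻²⁷ × 7.07 × 10⁶ = 4.698 × 10⁻²⁰ kg·m/s.
λ = h/p = 6.626 × 10⁻³⁴ / 4.698 × 10⁻²⁰ = 1.41 × 10⁻¹⁴ m = 14.1 fm.

λ = 14.1 fm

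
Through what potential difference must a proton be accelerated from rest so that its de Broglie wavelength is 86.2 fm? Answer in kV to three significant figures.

p = h/λ = 6.626 × 10⁻³⁴ / 8.620 × 10⁻¹⁴ = 7.687 × 10⁻²¹ kg·m/s.
KE = p²/(2m) = 1.766 × 10⁻¹⁴ J.
V = KE/e = 1.766 × 10⁻¹⁴ / (1.602 × 10⁻¹⁹) = 110 kV.

V = 110 kV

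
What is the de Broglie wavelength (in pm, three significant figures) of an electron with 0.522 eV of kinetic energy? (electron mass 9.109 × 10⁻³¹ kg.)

λ = 1700 pm

KE = 0.522 eV = 8.362 × 10⁻²⁰ J.
p = √(2mKE) = √(2 × 9.109 × 10⁻³¹ × 8.362 × 10⁻²⁰) = 3.903 × 10⁻²⁵ kg·m/s.
λ = h/p = 6.626 × 10⁻³⁴ / 3.903 × 10⁻²⁵ = 1.70 × 10⁻⁹ m = 1700 pm.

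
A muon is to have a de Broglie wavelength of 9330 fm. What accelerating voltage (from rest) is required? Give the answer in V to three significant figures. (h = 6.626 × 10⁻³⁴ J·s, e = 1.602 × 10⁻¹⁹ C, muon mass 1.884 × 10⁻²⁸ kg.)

p = h/λ = 6.626 × 10⁻³⁴ / 9.330 × 10⁻¹² = 7.102 × 10⁻²³ kg·m/s.
KE = p²/(2m) = 1.339 × 10⁻¹⁷ J.
V = KE/e = 1.339 × 10⁻¹⁷ / (1.602 × 10⁻¹⁹) = 83.6 V.

V = 83.6 V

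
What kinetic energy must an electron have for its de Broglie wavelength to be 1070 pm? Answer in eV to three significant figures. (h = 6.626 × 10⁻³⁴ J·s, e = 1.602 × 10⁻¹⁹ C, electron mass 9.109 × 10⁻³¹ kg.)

KE = 1.31 eV

p = h/λ = 6.626 × 10⁻³⁴ / 1.070 × 10⁻⁹ = 6.193 × 10⁻²⁵ kg·m/s.
KE = p²/(2m) = (6.193 × 10⁻²⁵)² / (2 × 9.109 × 10⁻³¹) = 2.105 × 10⁻¹⁹ J = 1.31 eV.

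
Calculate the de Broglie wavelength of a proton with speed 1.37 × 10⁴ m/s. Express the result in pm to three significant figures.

p = mv = 1.673 × 10⁻²⁷ × 1.37 × 10⁴ = 2.292 × 10⁻²³ kg·m/s.
λ = h/p = 6.626 × 10⁻³⁴ / 2.292 × 10⁻²³ = 2.89 × 10⁻¹¹ m = 28.9 pm.

λ = 28.9 pm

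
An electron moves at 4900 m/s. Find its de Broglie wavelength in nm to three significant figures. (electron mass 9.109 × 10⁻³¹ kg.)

λ = 148 nm

p = mv = 9.109 × 10⁻³¹ × 4900 = 4.463 × 10⁻²⁷ kg·m/s.
λ = h/p = 6.626 × 10⁻³⁴ / 4.463 × 10⁻²⁷ = 1.48 × 10⁻⁷ m = 148 nm.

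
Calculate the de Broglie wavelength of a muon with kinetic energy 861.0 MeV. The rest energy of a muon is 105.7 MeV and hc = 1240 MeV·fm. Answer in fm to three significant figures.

Total energy E = KE + m₀c² = 861.0 + 105.7 = 966.7 MeV.
(pc)² = E² − (m₀c²)² = (966.7)² − (105.7)² = 9.233 × 10⁵ MeV², so pc = 960.9 MeV.
λ = hc/(pc) = 1240 MeV·fm / 960.9 MeV = 1.29 fm.

λ = 1.29 fm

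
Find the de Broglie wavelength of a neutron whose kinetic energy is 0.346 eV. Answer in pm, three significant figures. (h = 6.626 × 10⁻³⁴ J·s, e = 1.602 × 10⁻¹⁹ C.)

λ = 48.6 pm

KE = 0.346 eV = 5.543 × 10⁻²⁰ J.
p = √(2mKE) = √(2 × 1.675 × 10⁻²⁷ × 5.543 × 10⁻²⁰) = 1.363 × 10⁻²³ kg·m/s.
λ = h/p = 6.626 × 10⁻³⁴ / 1.363 × 10⁻²³ = 4.86 × 10⁻¹¹ m = 48.6 pm.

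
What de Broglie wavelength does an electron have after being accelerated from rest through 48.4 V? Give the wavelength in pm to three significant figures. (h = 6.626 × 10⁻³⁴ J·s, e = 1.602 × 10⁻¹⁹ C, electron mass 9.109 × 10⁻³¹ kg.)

λ = 176 pm

KE = eV = 1.602 × 10⁻¹⁹ × 48.40 = 7.754 × 10⁻¹⁸ J.
p = √(2mKE) = √(2 × 9.109 × 10⁻³¹ × 7.754 × 10⁻¹⁸) = 3.758 × 10⁻²⁴ kg·m/s.
λ = h/p = 6.626 × 10⁻³⁴ / 3.758 × 10⁻²⁴ = 1.76 × 10⁻¹⁰ m = 176 pm.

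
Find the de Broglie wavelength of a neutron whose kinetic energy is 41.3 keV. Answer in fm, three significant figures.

KE = 41.3 keV = 6.616 × 10⁻¹⁵ J.
p = √(2mKE) = √(2 × 1.675 × 10⁻²⁷ × 6.616 × 10⁻¹⁵) = 4.708 × 10⁻²¹ kg·m/s.
λ = h/p = 6.626 × 10⁻³⁴ / 4.708 × 10⁻²¹ = 1.41 × 10⁻¹³ m = 141 fm.

λ = 141 fm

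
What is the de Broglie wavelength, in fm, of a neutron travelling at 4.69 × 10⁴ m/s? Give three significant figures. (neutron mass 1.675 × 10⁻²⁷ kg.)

p = mv = 1.675 × 10⁻²⁷ × 4.69 × 10⁴ = 7.856 × 10⁻²³ kg·m/s.
λ = h/p = 6.626 × 10⁻³⁴ / 7.856 × 10⁻²³ = 8.43 × 10⁻¹² m = 8430 fm.

λ = 8430 fm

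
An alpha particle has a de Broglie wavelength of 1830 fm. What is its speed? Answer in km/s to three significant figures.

p = h/λ = 6.626 × 10⁻³⁴ / 1.830 × 10⁻¹² = 3.621 × 10⁻²² kg·m/s.
v = p/m = 3.621 × 10⁻²² / 6.645 × 10⁻²⁷ = 5.45 × 10⁴ m/s = 54.5 km/s.

v = 54.5 km/s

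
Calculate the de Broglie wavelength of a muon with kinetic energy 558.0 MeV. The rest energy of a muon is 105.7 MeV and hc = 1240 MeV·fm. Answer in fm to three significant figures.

λ = 1.89 fm

Total energy E = KE + m₀c² = 558.0 + 105.7 = 663.7 MeV.
(pc)² = E² − (m₀c²)² = (663.7)² − (105.7)² = 4.293 × 10⁵ MeV², so pc = 655.2 MeV.
λ = hc/(pc) = 1240 MeV·fm / 655.2 MeV = 1.89 fm.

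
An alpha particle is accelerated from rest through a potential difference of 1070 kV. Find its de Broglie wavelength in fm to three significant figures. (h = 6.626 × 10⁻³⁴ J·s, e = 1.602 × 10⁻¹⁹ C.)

KE = 2eV = 2 × 1.602 × 10⁻¹⁹ × 1.070 × 10⁶ = 3.428 × 10⁻¹³ J.
p = √(2mKE) = √(2 × 6.645 × 10⁻²⁷ × 3.428 × 10⁻¹³) = 6.750 × 10⁻²⁰ kg·m/s.
λ = h/p = 6.626 × 10⁻³⁴ / 6.750 × 10⁻²⁰ = 9.82 × 10⁻¹⁵ m = 9.82 fm.

λ = 9.82 fm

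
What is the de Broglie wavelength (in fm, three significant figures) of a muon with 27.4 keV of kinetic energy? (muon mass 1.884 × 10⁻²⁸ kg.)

λ = 515 fm

KE = 27.4 keV = 4.389 × 10⁻¹⁵ J.
p = √(2mKE) = √(2 × 1.884 × 10⁻²⁸ × 4.389 × 10⁻¹⁵) = 1.286 × 10⁻²¹ kg·m/s.
λ = h/p = 6.626 × 10⁻³⁴ / 1.286 × 10⁻²¹ = 5.15 × 10⁻¹³ m = 515 fm.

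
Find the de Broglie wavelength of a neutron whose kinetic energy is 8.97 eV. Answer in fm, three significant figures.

KE = 8.97 eV = 1.437 × 10⁻¹⁸ J.
p = √(2mKE) = √(2 × 1.675 × 10⁻²⁷ × 1.437 × 10⁻¹⁸) = 6.938 × 10⁻²³ kg·m/s.
λ = h/p = 6.626 × 10⁻³⁴ / 6.938 × 10⁻²³ = 9.55 × 10⁻¹² m = 9550 fm.

λ = 9550 fm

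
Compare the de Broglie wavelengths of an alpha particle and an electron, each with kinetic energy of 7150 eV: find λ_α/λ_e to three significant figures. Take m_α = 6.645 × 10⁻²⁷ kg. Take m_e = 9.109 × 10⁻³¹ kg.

λ_α/λ_e = 0.0117

At fixed KE, p = √(2mKE) so λ = h/p ∝ 1/√m.
λ_α/λ_e = √(m_e/m_α) = √(9.109 × 10⁻³¹/6.645 × 10⁻²⁷) = √(1.371 × 10⁻⁴) = 0.0117.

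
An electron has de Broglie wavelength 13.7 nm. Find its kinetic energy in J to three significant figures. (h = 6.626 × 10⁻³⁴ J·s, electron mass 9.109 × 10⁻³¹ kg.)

KE = 1.28 × 10⁻²¹ J

p = h/λ = 6.626 × 10⁻³⁴ / 1.370 × 10⁻⁸ = 4.836 × 10⁻²⁶ kg·m/s.
KE = p²/(2m) = (4.836 × 10⁻²⁶)² / (2 × 9.109 × 10⁻³¹) = 1.284 × 10⁻²¹ J = 1.28 × 10⁻²¹ J.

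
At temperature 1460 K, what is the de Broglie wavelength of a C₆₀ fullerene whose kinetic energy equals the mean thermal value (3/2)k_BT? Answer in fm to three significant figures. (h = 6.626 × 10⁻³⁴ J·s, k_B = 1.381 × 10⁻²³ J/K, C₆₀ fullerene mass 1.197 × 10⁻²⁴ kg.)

KE = (3/2)k_BT = 1.5 × 1.381 × 10⁻²³ × 1460 = 3.024 × 10⁻²⁰ J.
p = √(2mKE) = √(2 × 1.197 × 10⁻²⁴ × 3.024 × 10⁻²⁰) = 2.691 × 10⁻²² kg·m/s.
λ = h/p = 2.46 × 10⁻¹² m = 2460 fm.

λ = 2460 fm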